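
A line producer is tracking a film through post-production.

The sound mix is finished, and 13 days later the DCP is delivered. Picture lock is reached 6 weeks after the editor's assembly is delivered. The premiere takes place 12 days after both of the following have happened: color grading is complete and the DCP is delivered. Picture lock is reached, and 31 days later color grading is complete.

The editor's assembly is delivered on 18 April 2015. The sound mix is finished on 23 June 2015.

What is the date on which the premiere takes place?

18 July 2015

The editor's assembly is delivered: Apr 18, 2015.
Picture lock is reached: Apr 18, 2015 + 6 weeks = May 30, 2015.
Color grading is complete: May 30, 2015 + 31 days = Jun 30, 2015.
The sound mix is finished: Jun 23, 2015.
The DCP is delivered: Jun 23, 2015 + 13 days = Jul 6, 2015.
Both prerequisites met — color grading is complete (Jun 30, 2015), the DCP is delivered (Jul 6, 2015); the later is Jul 6, 2015.
The premiere takes place: Jul 6, 2015 + 12 days = Jul 18, 2015.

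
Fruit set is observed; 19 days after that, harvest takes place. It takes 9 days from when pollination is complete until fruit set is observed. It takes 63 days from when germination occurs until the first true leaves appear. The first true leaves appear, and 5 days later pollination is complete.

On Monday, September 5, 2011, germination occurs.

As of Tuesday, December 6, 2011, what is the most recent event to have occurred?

Fruit set is observed

Germination occurs: Sep 5, 2011.
The first true leaves appear: Sep 5, 2011 + 63 days = Nov 7, 2011.
Pollination is complete: Nov 7, 2011 + 5 days = Nov 12, 2011.
Fruit set is observed: Nov 12, 2011 + 9 days = Nov 21, 2011.
Harvest takes place: Nov 21, 2011 + 19 days = Dec 10, 2011.
Dec 6, 2011 falls between when fruit set is observed (Nov 21, 2011) and when harvest takes place (Dec 10, 2011).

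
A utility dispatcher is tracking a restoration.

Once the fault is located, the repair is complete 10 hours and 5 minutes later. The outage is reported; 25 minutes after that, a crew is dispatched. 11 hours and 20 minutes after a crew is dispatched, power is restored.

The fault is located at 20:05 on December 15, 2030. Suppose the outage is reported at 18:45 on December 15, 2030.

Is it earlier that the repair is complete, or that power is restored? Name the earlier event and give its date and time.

The fault is located: 20:05 Dec 15, 2030.
The repair is complete: 20:05 Dec 15, 2030 + 10h05m = 06:10 Dec 16, 2030.
The outage is reported: 18:45 Dec 15, 2030.
A crew is dispatched: 18:45 Dec 15, 2030 + 25m = 19:10 Dec 15, 2030.
Power is restored: 19:10 Dec 15, 2030 + 11h20m = 06:30 Dec 16, 2030.
Comparing: the repair is complete at 06:10 Dec 16, 2030 vs power is restored at 06:30 Dec 16, 2030. Earlier: the repair is complete.

The repair is complete — 06:10 on December 16, 2030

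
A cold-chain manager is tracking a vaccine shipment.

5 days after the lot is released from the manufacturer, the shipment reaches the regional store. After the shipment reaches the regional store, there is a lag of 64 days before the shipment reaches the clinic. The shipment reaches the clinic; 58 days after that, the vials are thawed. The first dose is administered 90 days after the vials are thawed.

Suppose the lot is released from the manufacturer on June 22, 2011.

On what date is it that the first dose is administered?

January 25, 2012

The lot is released from the manufacturer: Jun 22, 2011.
The shipment reaches the regional store: Jun 22, 2011 + 5 days = Jun 27, 2011.
The shipment reaches the clinic: Jun 27, 2011 + 64 days = Aug 30, 2011.
The vials are thawed: Aug 30, 2011 + 58 days = Oct 27, 2011.
The first dose is administered: Oct 27, 2011 + 90 days = Jan 25, 2012.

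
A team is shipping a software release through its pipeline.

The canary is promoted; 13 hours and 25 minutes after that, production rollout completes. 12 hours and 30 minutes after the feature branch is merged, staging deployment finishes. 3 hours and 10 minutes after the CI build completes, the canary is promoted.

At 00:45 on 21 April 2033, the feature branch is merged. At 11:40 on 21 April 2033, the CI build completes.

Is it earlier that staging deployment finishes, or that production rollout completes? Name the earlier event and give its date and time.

Staging deployment finishes — 13:15 on 21 April 2033

The feature branch is merged: 00:45 Apr 21, 2033.
Staging deployment finishes: 00:45 Apr 21, 2033 + 12h30m = 13:15 Apr 21, 2033.
The CI build completes: 11:40 Apr 21, 2033.
The canary is promoted: 11:40 Apr 21, 2033 + 3h10m = 14:50 Apr 21, 2033.
Production rollout completes: 14:50 Apr 21, 2033 + 13h25m = 04:15 Apr 22, 2033.
Comparing: staging deployment finishes at 13:15 Apr 21, 2033 vs production rollout completes at 04:15 Apr 22, 2033. Earlier: staging deployment finishes.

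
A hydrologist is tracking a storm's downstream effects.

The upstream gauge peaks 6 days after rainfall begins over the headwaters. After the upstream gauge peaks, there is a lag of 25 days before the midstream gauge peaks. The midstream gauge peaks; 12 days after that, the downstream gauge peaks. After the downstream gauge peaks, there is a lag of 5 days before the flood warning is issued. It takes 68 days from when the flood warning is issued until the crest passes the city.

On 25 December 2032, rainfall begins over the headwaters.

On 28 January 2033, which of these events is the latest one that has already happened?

Rainfall begins over the headwaters: Dec 25, 2032.
The upstream gauge peaks: Dec 25, 2032 + 6 days = Dec 31, 2032.
The midstream gauge peaks: Dec 31, 2032 + 25 days = Jan 25, 2033.
The downstream gauge peaks: Jan 25, 2033 + 12 days = Feb 6, 2033.
The flood warning is issued: Feb 6, 2033 + 5 days = Feb 11, 2033.
The crest passes the city: Feb 11, 2033 + 68 days = Apr 20, 2033.
Jan 28, 2033 falls between when the midstream gauge peaks (Jan 25, 2033) and when the downstream gauge peaks (Feb 6, 2033).

The midstream gauge peaks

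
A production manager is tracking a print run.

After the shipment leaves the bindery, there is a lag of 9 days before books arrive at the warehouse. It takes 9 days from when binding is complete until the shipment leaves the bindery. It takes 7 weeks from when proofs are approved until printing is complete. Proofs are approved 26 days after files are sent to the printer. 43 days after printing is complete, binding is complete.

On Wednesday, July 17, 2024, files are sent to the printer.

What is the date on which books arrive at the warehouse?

Files are sent to the printer: Jul 17, 2024.
Proofs are approved: Jul 17, 2024 + 26 days = Aug 12, 2024.
Printing is complete: Aug 12, 2024 + 7 weeks = Sep 30, 2024.
Binding is complete: Sep 30, 2024 + 43 days = Nov 12, 2024.
The shipment leaves the bindery: Nov 12, 2024 + 9 days = Nov 21, 2024.
Books arrive at the warehouse: Nov 21, 2024 + 9 days = Nov 30, 2024.

Saturday, November 30, 2024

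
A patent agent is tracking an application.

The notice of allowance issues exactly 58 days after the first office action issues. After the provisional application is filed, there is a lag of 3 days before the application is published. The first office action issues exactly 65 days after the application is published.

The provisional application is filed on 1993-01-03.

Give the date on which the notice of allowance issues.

1993-05-09

The provisional application is filed: Jan 3, 1993.
The application is published: Jan 3, 1993 + 3 days = Jan 6, 1993.
The first office action issues: Jan 6, 1993 + 65 days = Mar 12, 1993.
The notice of allowance issues: Mar 12, 1993 + 58 days = May 9, 1993.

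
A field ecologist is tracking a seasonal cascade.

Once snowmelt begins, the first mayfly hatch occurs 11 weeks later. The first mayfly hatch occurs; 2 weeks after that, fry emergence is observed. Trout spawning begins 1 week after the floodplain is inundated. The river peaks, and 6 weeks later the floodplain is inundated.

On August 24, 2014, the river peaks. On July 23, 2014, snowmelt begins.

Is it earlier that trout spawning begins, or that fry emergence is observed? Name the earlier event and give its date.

Trout spawning begins — October 12, 2014

The river peaks: Aug 24, 2014.
The floodplain is inundated: Aug 24, 2014 + 6 weeks = Oct 5, 2014.
Trout spawning begins: Oct 5, 2014 + 1 week = Oct 12, 2014.
Snowmelt begins: Jul 23, 2014.
The first mayfly hatch occurs: Jul 23, 2014 + 11 weeks = Oct 8, 2014.
Fry emergence is observed: Oct 8, 2014 + 2 weeks = Oct 22, 2014.
Comparing: trout spawning begins on Oct 12, 2014 vs fry emergence is observed on Oct 22, 2014. Earlier: trout spawning begins.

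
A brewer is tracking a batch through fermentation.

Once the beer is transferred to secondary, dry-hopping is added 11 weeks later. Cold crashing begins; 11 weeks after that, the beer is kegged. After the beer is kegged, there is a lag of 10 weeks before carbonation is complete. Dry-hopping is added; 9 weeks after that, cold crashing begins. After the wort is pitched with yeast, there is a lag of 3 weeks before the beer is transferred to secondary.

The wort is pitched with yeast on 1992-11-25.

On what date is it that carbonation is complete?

The wort is pitched with yeast: Nov 25, 1992.
The beer is transferred to secondary: Nov 25, 1992 + 3 weeks = Dec 16, 1992.
Dry-hopping is added: Dec 16, 1992 + 11 weeks = Mar 3, 1993.
Cold crashing begins: Mar 3, 1993 + 9 weeks = May 5, 1993.
The beer is kegged: May 5, 1993 + 11 weeks = Jul 21, 1993.
Carbonation is complete: Jul 21, 1993 + 10 weeks = Sep 29, 1993.

1993-09-29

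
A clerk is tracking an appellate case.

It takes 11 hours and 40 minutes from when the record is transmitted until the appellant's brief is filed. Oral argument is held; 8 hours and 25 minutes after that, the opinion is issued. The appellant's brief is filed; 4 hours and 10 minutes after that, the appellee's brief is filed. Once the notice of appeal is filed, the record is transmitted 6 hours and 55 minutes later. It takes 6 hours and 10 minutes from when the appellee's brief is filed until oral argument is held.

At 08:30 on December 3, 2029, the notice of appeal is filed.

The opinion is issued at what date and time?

The notice of appeal is filed: 08:30 Dec 3, 2029.
The record is transmitted: 08:30 Dec 3, 2029 + 6h55m = 15:25 Dec 3, 2029.
The appellant's brief is filed: 15:25 Dec 3, 2029 + 11h40m = 03:05 Dec 4, 2029.
The appellee's brief is filed: 03:05 Dec 4, 2029 + 4h10m = 07:15 Dec 4, 2029.
Oral argument is held: 07:15 Dec 4, 2029 + 6h10m = 13:25 Dec 4, 2029.
The opinion is issued: 13:25 Dec 4, 2029 + 8h25m = 21:50 Dec 4, 2029.

21:50 on December 4, 2029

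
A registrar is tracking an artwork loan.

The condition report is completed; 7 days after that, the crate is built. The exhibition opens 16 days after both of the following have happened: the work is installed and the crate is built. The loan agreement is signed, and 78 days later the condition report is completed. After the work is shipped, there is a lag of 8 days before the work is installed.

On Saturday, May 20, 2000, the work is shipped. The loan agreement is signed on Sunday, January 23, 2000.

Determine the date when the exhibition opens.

The work is shipped: May 20, 2000.
The work is installed: May 20, 2000 + 8 days = May 28, 2000.
The loan agreement is signed: Jan 23, 2000.
The condition report is completed: Jan 23, 2000 + 78 days = Apr 10, 2000.
The crate is built: Apr 10, 2000 + 7 days = Apr 17, 2000.
Both prerequisites met — the work is installed (May 28, 2000), the crate is built (Apr 17, 2000); the later is May 28, 2000.
The exhibition opens: May 28, 2000 + 16 days = Jun 13, 2000.

Tuesday, June 13, 2000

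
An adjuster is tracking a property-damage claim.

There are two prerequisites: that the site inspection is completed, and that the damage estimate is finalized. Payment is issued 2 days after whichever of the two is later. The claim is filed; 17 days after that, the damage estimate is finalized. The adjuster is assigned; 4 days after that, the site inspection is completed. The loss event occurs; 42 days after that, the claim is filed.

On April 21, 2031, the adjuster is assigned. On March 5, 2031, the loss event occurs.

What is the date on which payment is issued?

The adjuster is assigned: Apr 21, 2031.
The site inspection is completed: Apr 21, 2031 + 4 days = Apr 25, 2031.
The loss event occurs: Mar 5, 2031.
The claim is filed: Mar 5, 2031 + 42 days = Apr 16, 2031.
The damage estimate is finalized: Apr 16, 2031 + 17 days = May 3, 2031.
Both prerequisites met — the site inspection is completed (Apr 25, 2031), the damage estimate is finalized (May 3, 2031); the later is May 3, 2031.
Payment is issued: May 3, 2031 + 2 days = May 5, 2031.

May 5, 2031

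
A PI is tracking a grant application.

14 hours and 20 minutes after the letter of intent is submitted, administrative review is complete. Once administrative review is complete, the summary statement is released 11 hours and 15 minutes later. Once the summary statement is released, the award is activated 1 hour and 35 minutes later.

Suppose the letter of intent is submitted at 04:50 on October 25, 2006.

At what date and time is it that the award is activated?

08:00 on October 26, 2006

The letter of intent is submitted: 04:50 Oct 25, 2006.
Administrative review is complete: 04:50 Oct 25, 2006 + 14h20m = 19:10 Oct 25, 2006.
The summary statement is released: 19:10 Oct 25, 2006 + 11h15m = 06:25 Oct 26, 2006.
The award is activated: 06:25 Oct 26, 2006 + 1h35m = 08:00 Oct 26, 2006.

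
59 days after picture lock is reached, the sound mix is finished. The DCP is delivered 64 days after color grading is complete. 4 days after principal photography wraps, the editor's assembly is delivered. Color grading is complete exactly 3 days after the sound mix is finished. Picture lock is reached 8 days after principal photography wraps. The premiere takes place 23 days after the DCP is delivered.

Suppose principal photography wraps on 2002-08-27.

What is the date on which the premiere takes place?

Principal photography wraps: Aug 27, 2002.
Picture lock is reached: Aug 27, 2002 + 8 days = Sep 4, 2002.
The sound mix is finished: Sep 4, 2002 + 59 days = Nov 2, 2002.
Color grading is complete: Nov 2, 2002 + 3 days = Nov 5, 2002.
The DCP is delivered: Nov 5, 2002 + 64 days = Jan 8, 2003.
The premiere takes place: Jan 8, 2003 + 23 days = Jan 31, 2003.

2003-01-31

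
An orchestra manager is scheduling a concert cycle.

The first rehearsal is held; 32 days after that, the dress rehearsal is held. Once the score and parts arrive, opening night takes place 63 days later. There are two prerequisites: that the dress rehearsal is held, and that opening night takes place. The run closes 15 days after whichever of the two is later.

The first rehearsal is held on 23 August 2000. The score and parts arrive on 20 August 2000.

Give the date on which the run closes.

6 November 2000

The first rehearsal is held: Aug 23, 2000.
The dress rehearsal is held: Aug 23, 2000 + 32 days = Sep 24, 2000.
The score and parts arrive: Aug 20, 2000.
Opening night takes place: Aug 20, 2000 + 63 days = Oct 22, 2000.
Both prerequisites met — the dress rehearsal is held (Sep 24, 2000), opening night takes place (Oct 22, 2000); the later is Oct 22, 2000.
The run closes: Oct 22, 2000 + 15 days = Nov 6, 2000.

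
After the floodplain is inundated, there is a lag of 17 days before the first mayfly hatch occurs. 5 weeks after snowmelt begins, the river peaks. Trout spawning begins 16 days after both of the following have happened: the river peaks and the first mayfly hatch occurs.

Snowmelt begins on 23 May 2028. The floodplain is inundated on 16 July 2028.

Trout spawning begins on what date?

18 August 2028

Snowmelt begins: May 23, 2028.
The river peaks: May 23, 2028 + 5 weeks = Jun 27, 2028.
The floodplain is inundated: Jul 16, 2028.
The first mayfly hatch occurs: Jul 16, 2028 + 17 days = Aug 2, 2028.
Both prerequisites met — the river peaks (Jun 27, 2028), the first mayfly hatch occurs (Aug 2, 2028); the later is Aug 2, 2028.
Trout spawning begins: Aug 2, 2028 + 16 days = Aug 18, 2028.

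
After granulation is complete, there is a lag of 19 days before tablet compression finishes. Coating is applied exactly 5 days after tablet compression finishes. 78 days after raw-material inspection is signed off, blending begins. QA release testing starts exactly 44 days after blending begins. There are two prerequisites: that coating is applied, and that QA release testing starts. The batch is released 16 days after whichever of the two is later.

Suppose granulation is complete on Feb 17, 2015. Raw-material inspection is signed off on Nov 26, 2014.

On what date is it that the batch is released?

Apr 13, 2015

Granulation is complete: Feb 17, 2015.
Tablet compression finishes: Feb 17, 2015 + 19 days = Mar 8, 2015.
Coating is applied: Mar 8, 2015 + 5 days = Mar 13, 2015.
Raw-material inspection is signed off: Nov 26, 2014.
Blending begins: Nov 26, 2014 + 78 days = Feb 12, 2015.
QA release testing starts: Feb 12, 2015 + 44 days = Mar 28, 2015.
Both prerequisites met — coating is applied (Mar 13, 2015), QA release testing starts (Mar 28, 2015); the later is Mar 28, 2015.
The batch is released: Mar 28, 2015 + 16 days = Apr 13, 2015.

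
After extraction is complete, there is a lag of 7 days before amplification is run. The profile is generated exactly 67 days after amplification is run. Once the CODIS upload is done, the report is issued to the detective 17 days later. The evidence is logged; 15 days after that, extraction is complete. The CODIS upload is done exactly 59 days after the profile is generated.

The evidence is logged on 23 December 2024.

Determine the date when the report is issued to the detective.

6 June 2025

The evidence is logged: Dec 23, 2024.
Extraction is complete: Dec 23, 2024 + 15 days = Jan 7, 2025.
Amplification is run: Jan 7, 2025 + 7 days = Jan 14, 2025.
The profile is generated: Jan 14, 2025 + 67 days = Mar 22, 2025.
The CODIS upload is done: Mar 22, 2025 + 59 days = May 20, 2025.
The report is issued to the detective: May 20, 2025 + 17 days = Jun 6, 2025.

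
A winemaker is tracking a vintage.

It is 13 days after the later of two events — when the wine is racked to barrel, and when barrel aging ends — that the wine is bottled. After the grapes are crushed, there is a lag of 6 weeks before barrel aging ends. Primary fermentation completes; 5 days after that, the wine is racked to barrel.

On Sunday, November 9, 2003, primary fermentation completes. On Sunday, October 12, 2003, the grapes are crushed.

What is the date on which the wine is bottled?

Saturday, December 6, 2003

Primary fermentation completes: Nov 9, 2003.
The wine is racked to barrel: Nov 9, 2003 + 5 days = Nov 14, 2003.
The grapes are crushed: Oct 12, 2003.
Barrel aging ends: Oct 12, 2003 + 6 weeks = Nov 23, 2003.
Both prerequisites met — the wine is racked to barrel (Nov 14, 2003), barrel aging ends (Nov 23, 2003); the later is Nov 23, 2003.
The wine is bottled: Nov 23, 2003 + 13 days = Dec 6, 2003.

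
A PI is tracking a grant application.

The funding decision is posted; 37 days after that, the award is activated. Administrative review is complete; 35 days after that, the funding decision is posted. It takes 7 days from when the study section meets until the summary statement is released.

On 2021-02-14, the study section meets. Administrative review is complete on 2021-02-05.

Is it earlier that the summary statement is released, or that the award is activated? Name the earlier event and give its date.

The summary statement is released — 2021-02-21

The study section meets: Feb 14, 2021.
The summary statement is released: Feb 14, 2021 + 7 days = Feb 21, 2021.
Administrative review is complete: Feb 5, 2021.
The funding decision is posted: Feb 5, 2021 + 35 days = Mar 12, 2021.
The award is activated: Mar 12, 2021 + 37 days = Apr 18, 2021.
Comparing: the summary statement is released on Feb 21, 2021 vs the award is activated on Apr 18, 2021. Earlier: the summary statement is released.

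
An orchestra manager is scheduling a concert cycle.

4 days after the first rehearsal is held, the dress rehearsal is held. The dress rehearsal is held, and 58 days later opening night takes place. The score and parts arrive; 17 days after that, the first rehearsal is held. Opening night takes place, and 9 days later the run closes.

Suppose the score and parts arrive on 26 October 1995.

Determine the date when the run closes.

22 January 1996

The score and parts arrive: Oct 26, 1995.
The first rehearsal is held: Oct 26, 1995 + 17 days = Nov 12, 1995.
The dress rehearsal is held: Nov 12, 1995 + 4 days = Nov 16, 1995.
Opening night takes place: Nov 16, 1995 + 58 days = Jan 13, 1996.
The run closes: Jan 13, 1996 + 9 days = Jan 22, 1996.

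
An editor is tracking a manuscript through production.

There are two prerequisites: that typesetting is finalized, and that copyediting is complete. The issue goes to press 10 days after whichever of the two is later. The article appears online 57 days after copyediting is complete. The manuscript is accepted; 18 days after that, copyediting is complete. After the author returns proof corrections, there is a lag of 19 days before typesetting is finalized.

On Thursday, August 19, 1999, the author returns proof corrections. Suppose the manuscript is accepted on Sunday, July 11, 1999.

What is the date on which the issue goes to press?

The author returns proof corrections: Aug 19, 1999.
Typesetting is finalized: Aug 19, 1999 + 19 days = Sep 7, 1999.
The manuscript is accepted: Jul 11, 1999.
Copyediting is complete: Jul 11, 1999 + 18 days = Jul 29, 1999.
Both prerequisites met — typesetting is finalized (Sep 7, 1999), copyediting is complete (Jul 29, 1999); the later is Sep 7, 1999.
The issue goes to press: Sep 7, 1999 + 10 days = Sep 17, 1999.

Friday, September 17, 1999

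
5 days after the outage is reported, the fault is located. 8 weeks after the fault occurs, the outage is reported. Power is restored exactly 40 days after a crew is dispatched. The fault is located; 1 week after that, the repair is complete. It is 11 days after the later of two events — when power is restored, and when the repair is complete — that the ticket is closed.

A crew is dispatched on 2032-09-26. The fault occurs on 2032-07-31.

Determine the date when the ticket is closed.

2032-11-16

A crew is dispatched: Sep 26, 2032.
Power is restored: Sep 26, 2032 + 40 days = Nov 5, 2032.
The fault occurs: Jul 31, 2032.
The outage is reported: Jul 31, 2032 + 8 weeks = Sep 25, 2032.
The fault is located: Sep 25, 2032 + 5 days = Sep 30, 2032.
The repair is complete: Sep 30, 2032 + 1 week = Oct 7, 2032.
Both prerequisites met — power is restored (Nov 5, 2032), the repair is complete (Oct 7, 2032); the later is Nov 5, 2032.
The ticket is closed: Nov 5, 2032 + 11 days = Nov 16, 2032.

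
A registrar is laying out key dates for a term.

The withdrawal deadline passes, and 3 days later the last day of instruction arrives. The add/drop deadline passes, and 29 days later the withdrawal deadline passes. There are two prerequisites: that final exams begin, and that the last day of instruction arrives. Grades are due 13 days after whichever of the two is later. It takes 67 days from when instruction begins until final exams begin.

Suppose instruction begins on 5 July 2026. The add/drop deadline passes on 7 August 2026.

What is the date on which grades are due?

Instruction begins: Jul 5, 2026.
Final exams begin: Jul 5, 2026 + 67 days = Sep 10, 2026.
The add/drop deadline passes: Aug 7, 2026.
The withdrawal deadline passes: Aug 7, 2026 + 29 days = Sep 5, 2026.
The last day of instruction arrives: Sep 5, 2026 + 3 days = Sep 8, 2026.
Both prerequisites met — final exams begin (Sep 10, 2026), the last day of instruction arrives (Sep 8, 2026); the later is Sep 10, 2026.
Grades are due: Sep 10, 2026 + 13 days = Sep 23, 2026.

23 September 2026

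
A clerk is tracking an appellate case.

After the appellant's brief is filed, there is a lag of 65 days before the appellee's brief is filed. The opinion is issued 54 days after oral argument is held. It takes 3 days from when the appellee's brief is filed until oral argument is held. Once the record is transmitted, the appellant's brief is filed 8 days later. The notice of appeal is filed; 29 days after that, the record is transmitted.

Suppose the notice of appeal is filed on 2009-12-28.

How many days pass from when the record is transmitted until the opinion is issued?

Causal path: the record is transmitted → the appellant's brief is filed → the appellee's brief is filed → oral argument is held → the opinion is issued.
Total delay along the path: 8 + 65 + 3 + 54 = 130 days.

130 days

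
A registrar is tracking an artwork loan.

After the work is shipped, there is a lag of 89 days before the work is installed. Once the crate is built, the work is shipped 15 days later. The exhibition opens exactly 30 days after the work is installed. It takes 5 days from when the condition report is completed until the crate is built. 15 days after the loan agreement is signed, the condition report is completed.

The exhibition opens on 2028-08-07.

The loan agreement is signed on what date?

2028-03-06

The exhibition opens: Aug 7, 2028.
The work is installed: Aug 7, 2028 − 30 days = Jul 8, 2028.
The work is shipped: Jul 8, 2028 − 89 days = Apr 10, 2028.
The crate is built: Apr 10, 2028 − 15 days = Mar 26, 2028.
The condition report is completed: Mar 26, 2028 − 5 days = Mar 21, 2028.
The loan agreement is signed: Mar 21, 2028 − 15 days = Mar 6, 2028.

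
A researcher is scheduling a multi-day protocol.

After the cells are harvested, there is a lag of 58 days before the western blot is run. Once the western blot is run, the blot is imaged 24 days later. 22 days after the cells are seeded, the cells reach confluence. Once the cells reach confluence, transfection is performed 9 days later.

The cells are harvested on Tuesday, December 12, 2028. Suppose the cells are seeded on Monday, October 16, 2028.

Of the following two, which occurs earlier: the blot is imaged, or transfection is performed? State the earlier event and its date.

The cells are harvested: Dec 12, 2028.
The western blot is run: Dec 12, 2028 + 58 days = Feb 8, 2029.
The blot is imaged: Feb 8, 2029 + 24 days = Mar 4, 2029.
The cells are seeded: Oct 16, 2028.
The cells reach confluence: Oct 16, 2028 + 22 days = Nov 7, 2028.
Transfection is performed: Nov 7, 2028 + 9 days = Nov 16, 2028.
Comparing: the blot is imaged on Mar 4, 2029 vs transfection is performed on Nov 16, 2028. Earlier: transfection is performed.

Transfection is performed — Thursday, November 16, 2028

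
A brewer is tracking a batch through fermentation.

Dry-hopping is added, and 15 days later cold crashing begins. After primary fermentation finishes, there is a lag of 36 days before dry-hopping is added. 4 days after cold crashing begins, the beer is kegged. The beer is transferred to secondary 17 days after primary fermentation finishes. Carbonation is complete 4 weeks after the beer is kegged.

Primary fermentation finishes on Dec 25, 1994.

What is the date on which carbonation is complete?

Primary fermentation finishes: Dec 25, 1994.
Dry-hopping is added: Dec 25, 1994 + 36 days = Jan 30, 1995.
Cold crashing begins: Jan 30, 1995 + 15 days = Feb 14, 1995.
The beer is kegged: Feb 14, 1995 + 4 days = Feb 18, 1995.
Carbonation is complete: Feb 18, 1995 + 4 weeks = Mar 18, 1995.

Mar 18, 1995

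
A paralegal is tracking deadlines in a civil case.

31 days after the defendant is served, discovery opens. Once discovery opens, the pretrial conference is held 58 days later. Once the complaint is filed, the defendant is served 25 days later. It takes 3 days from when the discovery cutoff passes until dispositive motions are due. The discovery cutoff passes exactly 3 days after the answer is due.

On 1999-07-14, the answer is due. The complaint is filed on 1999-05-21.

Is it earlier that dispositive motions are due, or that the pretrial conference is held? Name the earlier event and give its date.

Dispositive motions are due — 1999-07-20

The answer is due: Jul 14, 1999.
The discovery cutoff passes: Jul 14, 1999 + 3 days = Jul 17, 1999.
Dispositive motions are due: Jul 17, 1999 + 3 days = Jul 20, 1999.
The complaint is filed: May 21, 1999.
The defendant is served: May 21, 1999 + 25 days = Jun 15, 1999.
Discovery opens: Jun 15, 1999 + 31 days = Jul 16, 1999.
The pretrial conference is held: Jul 16, 1999 + 58 days = Sep 12, 1999.
Comparing: dispositive motions are due on Jul 20, 1999 vs the pretrial conference is held on Sep 12, 1999. Earlier: dispositive motions are due.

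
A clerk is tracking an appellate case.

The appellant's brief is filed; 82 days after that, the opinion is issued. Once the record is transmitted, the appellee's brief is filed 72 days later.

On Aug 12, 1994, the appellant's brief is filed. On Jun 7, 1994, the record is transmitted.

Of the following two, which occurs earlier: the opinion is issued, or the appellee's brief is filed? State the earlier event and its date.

The appellee's brief is filed — Aug 18, 1994

The appellant's brief is filed: Aug 12, 1994.
The opinion is issued: Aug 12, 1994 + 82 days = Nov 2, 1994.
The record is transmitted: Jun 7, 1994.
The appellee's brief is filed: Jun 7, 1994 + 72 days = Aug 18, 1994.
Comparing: the opinion is issued on Nov 2, 1994 vs the appellee's brief is filed on Aug 18, 1994. Earlier: the appellee's brief is filed.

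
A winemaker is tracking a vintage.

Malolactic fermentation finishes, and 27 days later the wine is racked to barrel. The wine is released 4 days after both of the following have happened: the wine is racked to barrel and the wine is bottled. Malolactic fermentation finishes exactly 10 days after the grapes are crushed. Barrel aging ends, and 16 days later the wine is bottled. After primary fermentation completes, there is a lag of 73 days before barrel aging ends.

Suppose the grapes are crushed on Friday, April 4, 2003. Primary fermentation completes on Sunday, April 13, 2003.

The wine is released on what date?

Tuesday, July 15, 2003

The grapes are crushed: Apr 4, 2003.
Malolactic fermentation finishes: Apr 4, 2003 + 10 days = Apr 14, 2003.
The wine is racked to barrel: Apr 14, 2003 + 27 days = May 11, 2003.
Primary fermentation completes: Apr 13, 2003.
Barrel aging ends: Apr 13, 2003 + 73 days = Jun 25, 2003.
The wine is bottled: Jun 25, 2003 + 16 days = Jul 11, 2003.
Both prerequisites met — the wine is racked to barrel (May 11, 2003), the wine is bottled (Jul 11, 2003); the later is Jul 11, 2003.
The wine is released: Jul 11, 2003 + 4 days = Jul 15, 2003.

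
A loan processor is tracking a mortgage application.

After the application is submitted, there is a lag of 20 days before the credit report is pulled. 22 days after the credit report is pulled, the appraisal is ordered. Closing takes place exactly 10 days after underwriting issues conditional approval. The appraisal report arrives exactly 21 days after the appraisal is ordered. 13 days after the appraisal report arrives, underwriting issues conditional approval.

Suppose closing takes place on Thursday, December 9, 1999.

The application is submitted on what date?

Tuesday, September 14, 1999

Closing takes place: Dec 9, 1999.
Underwriting issues conditional approval: Dec 9, 1999 − 10 days = Nov 29, 1999.
The appraisal report arrives: Nov 29, 1999 − 13 days = Nov 16, 1999.
The appraisal is ordered: Nov 16, 1999 − 21 days = Oct 26, 1999.
The credit report is pulled: Oct 26, 1999 − 22 days = Oct 4, 1999.
The application is submitted: Oct 4, 1999 − 20 days = Sep 14, 1999.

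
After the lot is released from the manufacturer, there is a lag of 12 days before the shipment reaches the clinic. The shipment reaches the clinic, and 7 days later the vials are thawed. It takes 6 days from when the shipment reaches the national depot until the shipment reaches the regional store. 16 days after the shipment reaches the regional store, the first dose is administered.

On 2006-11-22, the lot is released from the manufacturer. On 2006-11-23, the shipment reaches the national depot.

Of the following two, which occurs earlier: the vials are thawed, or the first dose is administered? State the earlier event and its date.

The lot is released from the manufacturer: Nov 22, 2006.
The shipment reaches the clinic: Nov 22, 2006 + 12 days = Dec 4, 2006.
The vials are thawed: Dec 4, 2006 + 7 days = Dec 11, 2006.
The shipment reaches the national depot: Nov 23, 2006.
The shipment reaches the regional store: Nov 23, 2006 + 6 days = Nov 29, 2006.
The first dose is administered: Nov 29, 2006 + 16 days = Dec 15, 2006.
Comparing: the vials are thawed on Dec 11, 2006 vs the first dose is administered on Dec 15, 2006. Earlier: the vials are thawed.

The vials are thawed — 2006-12-11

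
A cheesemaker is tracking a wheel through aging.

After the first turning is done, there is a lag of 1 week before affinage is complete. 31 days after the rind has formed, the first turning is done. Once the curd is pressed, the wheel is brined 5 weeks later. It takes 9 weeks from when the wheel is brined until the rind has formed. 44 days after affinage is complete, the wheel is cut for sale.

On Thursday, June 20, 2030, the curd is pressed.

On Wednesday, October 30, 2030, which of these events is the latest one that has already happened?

The curd is pressed: Jun 20, 2030.
The wheel is brined: Jun 20, 2030 + 5 weeks = Jul 25, 2030.
The rind has formed: Jul 25, 2030 + 9 weeks = Sep 26, 2030.
The first turning is done: Sep 26, 2030 + 31 days = Oct 27, 2030.
Affinage is complete: Oct 27, 2030 + 1 week = Nov 3, 2030.
The wheel is cut for sale: Nov 3, 2030 + 44 days = Dec 17, 2030.
Oct 30, 2030 falls between when the first turning is done (Oct 27, 2030) and when affinage is complete (Nov 3, 2030).

The first turning is done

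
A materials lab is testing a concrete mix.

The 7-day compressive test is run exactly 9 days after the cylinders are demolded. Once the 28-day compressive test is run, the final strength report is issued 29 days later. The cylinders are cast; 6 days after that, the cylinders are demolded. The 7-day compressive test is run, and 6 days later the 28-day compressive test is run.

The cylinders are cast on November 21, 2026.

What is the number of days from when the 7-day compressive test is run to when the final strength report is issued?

Causal path: the 7-day compressive test is run → the 28-day compressive test is run → the final strength report is issued.
Total delay along the path: 6 + 29 = 35 days.

35 days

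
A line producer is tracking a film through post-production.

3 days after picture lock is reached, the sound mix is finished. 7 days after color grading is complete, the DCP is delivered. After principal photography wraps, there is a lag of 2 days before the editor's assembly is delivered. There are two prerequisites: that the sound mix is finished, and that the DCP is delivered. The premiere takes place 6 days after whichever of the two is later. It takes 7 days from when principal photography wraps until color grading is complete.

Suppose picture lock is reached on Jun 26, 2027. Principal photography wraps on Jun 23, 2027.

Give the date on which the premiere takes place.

Picture lock is reached: Jun 26, 2027.
The sound mix is finished: Jun 26, 2027 + 3 days = Jun 29, 2027.
Principal photography wraps: Jun 23, 2027.
Color grading is complete: Jun 23, 2027 + 7 days = Jun 30, 2027.
The DCP is delivered: Jun 30, 2027 + 7 days = Jul 7, 2027.
Both prerequisites met — the sound mix is finished (Jun 29, 2027), the DCP is delivered (Jul 7, 2027); the later is Jul 7, 2027.
The premiere takes place: Jul 7, 2027 + 6 days = Jul 13, 2027.

Jul 13, 2027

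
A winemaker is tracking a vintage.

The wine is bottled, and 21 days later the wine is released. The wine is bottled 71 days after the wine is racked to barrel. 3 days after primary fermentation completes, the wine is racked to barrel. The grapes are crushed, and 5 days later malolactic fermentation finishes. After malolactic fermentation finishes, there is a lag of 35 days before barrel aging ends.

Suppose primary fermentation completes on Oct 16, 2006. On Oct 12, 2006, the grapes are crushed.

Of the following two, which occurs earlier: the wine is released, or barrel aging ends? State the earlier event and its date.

Barrel aging ends — Nov 21, 2006

Primary fermentation completes: Oct 16, 2006.
The wine is racked to barrel: Oct 16, 2006 + 3 days = Oct 19, 2006.
The wine is bottled: Oct 19, 2006 + 71 days = Dec 29, 2006.
The wine is released: Dec 29, 2006 + 21 days = Jan 19, 2007.
The grapes are crushed: Oct 12, 2006.
Malolactic fermentation finishes: Oct 12, 2006 + 5 days = Oct 17, 2006.
Barrel aging ends: Oct 17, 2006 + 35 days = Nov 21, 2006.
Comparing: the wine is released on Jan 19, 2007 vs barrel aging ends on Nov 21, 2006. Earlier: barrel aging ends.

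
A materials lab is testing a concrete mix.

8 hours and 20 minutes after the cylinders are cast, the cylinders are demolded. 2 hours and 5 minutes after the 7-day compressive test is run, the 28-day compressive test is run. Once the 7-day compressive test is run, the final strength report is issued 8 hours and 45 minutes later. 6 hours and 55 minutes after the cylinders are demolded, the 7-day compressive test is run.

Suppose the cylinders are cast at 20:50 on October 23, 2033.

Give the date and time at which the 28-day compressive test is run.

14:10 on October 24, 2033

The cylinders are cast: 20:50 Oct 23, 2033.
The cylinders are demolded: 20:50 Oct 23, 2033 + 8h20m = 05:10 Oct 24, 2033.
The 7-day compressive test is run: 05:10 Oct 24, 2033 + 6h55m = 12:05 Oct 24, 2033.
The 28-day compressive test is run: 12:05 Oct 24, 2033 + 2h05m = 14:10 Oct 24, 2033.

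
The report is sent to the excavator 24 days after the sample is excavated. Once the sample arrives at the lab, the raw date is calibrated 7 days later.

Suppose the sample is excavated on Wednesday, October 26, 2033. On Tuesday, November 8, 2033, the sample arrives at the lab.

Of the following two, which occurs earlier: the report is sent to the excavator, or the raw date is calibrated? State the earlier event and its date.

The sample is excavated: Oct 26, 2033.
The report is sent to the excavator: Oct 26, 2033 + 24 days = Nov 19, 2033.
The sample arrives at the lab: Nov 8, 2033.
The raw date is calibrated: Nov 8, 2033 + 7 days = Nov 15, 2033.
Comparing: the report is sent to the excavator on Nov 19, 2033 vs the raw date is calibrated on Nov 15, 2033. Earlier: the raw date is calibrated.

The raw date is calibrated — Tuesday, November 15, 2033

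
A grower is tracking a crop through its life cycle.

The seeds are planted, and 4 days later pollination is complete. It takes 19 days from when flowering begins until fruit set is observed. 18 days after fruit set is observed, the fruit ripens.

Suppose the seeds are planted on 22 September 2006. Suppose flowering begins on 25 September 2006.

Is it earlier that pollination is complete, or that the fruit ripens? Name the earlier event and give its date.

The seeds are planted: Sep 22, 2006.
Pollination is complete: Sep 22, 2006 + 4 days = Sep 26, 2006.
Flowering begins: Sep 25, 2006.
Fruit set is observed: Sep 25, 2006 + 19 days = Oct 14, 2006.
The fruit ripens: Oct 14, 2006 + 18 days = Nov 1, 2006.
Comparing: pollination is complete on Sep 26, 2006 vs the fruit ripens on Nov 1, 2006. Earlier: pollination is complete.

Pollination is complete — 26 September 2006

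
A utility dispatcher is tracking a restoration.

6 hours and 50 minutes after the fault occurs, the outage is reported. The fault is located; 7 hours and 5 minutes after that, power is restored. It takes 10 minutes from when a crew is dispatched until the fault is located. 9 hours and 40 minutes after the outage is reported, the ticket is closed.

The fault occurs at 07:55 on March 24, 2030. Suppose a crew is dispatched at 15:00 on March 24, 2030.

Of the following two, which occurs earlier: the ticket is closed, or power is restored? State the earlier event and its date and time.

The fault occurs: 07:55 Mar 24, 2030.
The outage is reported: 07:55 Mar 24, 2030 + 6h50m = 14:45 Mar 24, 2030.
The ticket is closed: 14:45 Mar 24, 2030 + 9h40m = 00:25 Mar 25, 2030.
A crew is dispatched: 15:00 Mar 24, 2030.
The fault is located: 15:00 Mar 24, 2030 + 10m = 15:10 Mar 24, 2030.
Power is restored: 15:10 Mar 24, 2030 + 7h05m = 22:15 Mar 24, 2030.
Comparing: the ticket is closed at 00:25 Mar 25, 2030 vs power is restored at 22:15 Mar 24, 2030. Earlier: power is restored.

Power is restored — 22:15 on March 24, 2030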